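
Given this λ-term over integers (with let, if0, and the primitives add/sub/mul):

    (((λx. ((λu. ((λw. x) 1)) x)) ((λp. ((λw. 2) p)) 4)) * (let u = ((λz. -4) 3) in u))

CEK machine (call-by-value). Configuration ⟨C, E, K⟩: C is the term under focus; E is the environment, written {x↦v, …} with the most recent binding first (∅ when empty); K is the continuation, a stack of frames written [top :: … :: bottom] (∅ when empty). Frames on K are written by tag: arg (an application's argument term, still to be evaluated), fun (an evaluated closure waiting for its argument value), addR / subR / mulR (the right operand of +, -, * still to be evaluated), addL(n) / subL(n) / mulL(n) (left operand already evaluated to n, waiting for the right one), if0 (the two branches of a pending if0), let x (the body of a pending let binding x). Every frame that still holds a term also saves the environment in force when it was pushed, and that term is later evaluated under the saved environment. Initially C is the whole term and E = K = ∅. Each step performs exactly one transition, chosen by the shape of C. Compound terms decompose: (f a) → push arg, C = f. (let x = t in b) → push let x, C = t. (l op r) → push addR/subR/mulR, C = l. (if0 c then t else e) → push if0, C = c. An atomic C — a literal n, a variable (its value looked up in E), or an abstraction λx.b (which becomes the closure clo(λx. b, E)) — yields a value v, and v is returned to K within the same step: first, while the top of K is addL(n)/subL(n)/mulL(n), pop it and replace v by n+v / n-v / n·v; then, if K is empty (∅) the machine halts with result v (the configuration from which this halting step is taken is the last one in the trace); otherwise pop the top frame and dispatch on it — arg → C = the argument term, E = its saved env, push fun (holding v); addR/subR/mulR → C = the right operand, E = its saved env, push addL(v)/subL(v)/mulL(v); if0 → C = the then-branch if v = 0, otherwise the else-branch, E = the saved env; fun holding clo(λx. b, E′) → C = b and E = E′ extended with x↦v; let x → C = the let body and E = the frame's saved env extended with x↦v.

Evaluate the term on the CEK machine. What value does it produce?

t=0: <C=(((λx. ((λu. ((λw. x) 1)) x)) ((λp. ((λw. 2) p)) 4)) * (let u = ((λz. -4) 3) in u)), E=∅, K=∅>
t=1: <C=((λx. ((λu. ((λw. x) 1)) x)) ((λp. ((λw. 2) p)) 4)), E=∅, K=[mulR]>
t=2: <C=(λx. ((λu. ((λw. x) 1)) x)), E=∅, K=[arg :: mulR]>
t=3: <C=((λp. ((λw. 2) p)) 4), E=∅, K=[fun :: mulR]>
t=4: <C=(λp. ((λw. 2) p)), E=∅, K=[arg :: fun :: mulR]>
t=5: <C=4, E=∅, K=[fun :: fun :: mulR]>
t=6: <C=((λw. 2) p), E={p↦4}, K=[fun :: mulR]>
t=7: <C=(λw. 2), E={p↦4}, K=[arg :: fun :: mulR]>
t=8: <C=p, E={p↦4}, K=[fun :: fun :: mulR]>
t=9: <C=2, E={w↦4, p↦4}, K=[fun :: mulR]>
t=10: <C=((λu. ((λw. x) 1)) x), E={x↦2}, K=[mulR]>
t=11: <C=(λu. ((λw. x) 1)), E={x↦2}, K=[arg :: mulR]>
t=12: <C=x, E={x↦2}, K=[fun :: mulR]>
t=13: <C=((λw. x) 1), E={u↦2, x↦2}, K=[mulR]>
t=14: <C=(λw. x), E={u↦2, x↦2}, K=[arg :: mulR]>
t=15: <C=1, E={u↦2, x↦2}, K=[fun :: mulR]>
t=16: <C=x, E={w↦1, u↦2, x↦2}, K=[mulR]>
t=17: <C=(let u = ((λz. -4) 3) in u), E=∅, K=[mulL(2)]>
t=18: <C=((λz. -4) 3), E=∅, K=[let u :: mulL(2)]>
t=19: <C=(λz. -4), E=∅, K=[arg :: let u :: mulL(2)]>
t=20: <C=3, E=∅, K=[fun :: let u :: mulL(2)]>
t=21: <C=-4, E={z↦3}, K=[let u :: mulL(2)]>
t=22: <C=u, E={u↦-4}, K=[mulL(2)]>
→ final value -8

Answer: -8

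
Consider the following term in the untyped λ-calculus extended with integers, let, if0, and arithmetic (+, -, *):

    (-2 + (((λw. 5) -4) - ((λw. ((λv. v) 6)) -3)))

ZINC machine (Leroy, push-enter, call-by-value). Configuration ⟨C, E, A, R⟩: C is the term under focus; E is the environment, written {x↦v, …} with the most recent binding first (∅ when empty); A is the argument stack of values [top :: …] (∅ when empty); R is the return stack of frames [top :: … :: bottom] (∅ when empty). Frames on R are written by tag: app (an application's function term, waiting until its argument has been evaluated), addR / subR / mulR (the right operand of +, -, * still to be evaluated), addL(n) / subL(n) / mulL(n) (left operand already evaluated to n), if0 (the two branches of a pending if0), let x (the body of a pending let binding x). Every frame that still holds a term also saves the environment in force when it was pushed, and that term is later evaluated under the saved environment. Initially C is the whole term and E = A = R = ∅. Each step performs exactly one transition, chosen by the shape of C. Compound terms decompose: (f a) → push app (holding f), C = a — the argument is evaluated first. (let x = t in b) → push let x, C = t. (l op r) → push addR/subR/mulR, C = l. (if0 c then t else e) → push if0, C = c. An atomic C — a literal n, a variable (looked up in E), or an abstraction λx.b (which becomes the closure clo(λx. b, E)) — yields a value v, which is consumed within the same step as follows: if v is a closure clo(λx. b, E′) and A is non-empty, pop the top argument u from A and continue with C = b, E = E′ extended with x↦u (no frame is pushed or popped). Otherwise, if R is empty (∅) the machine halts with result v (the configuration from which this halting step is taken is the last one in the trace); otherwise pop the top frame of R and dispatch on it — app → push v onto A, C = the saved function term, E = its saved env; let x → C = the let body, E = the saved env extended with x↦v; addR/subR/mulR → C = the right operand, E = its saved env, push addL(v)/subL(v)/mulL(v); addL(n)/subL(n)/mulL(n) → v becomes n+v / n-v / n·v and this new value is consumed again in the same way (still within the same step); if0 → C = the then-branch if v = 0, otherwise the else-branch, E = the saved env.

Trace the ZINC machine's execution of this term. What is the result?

t=0: <C=(-2 + (((λw. 5) -4) - ((λw. ((λv. v) 6)) -3))), E=∅, A=∅, R=∅>
t=1: <C=-2, E=∅, A=∅, R=[addR]>
t=2: <C=(((λw. 5) -4) - ((λw. ((λv. v) 6)) -3)), E=∅, A=∅, R=[addL(-2)]>
t=3: <C=((λw. 5) -4), E=∅, A=∅, R=[subR :: addL(-2)]>
t=4: <C=-4, E=∅, A=∅, R=[app :: subR :: addL(-2)]>
t=5: <C=(λw. 5), E=∅, A=[-4], R=[subR :: addL(-2)]>
t=6: <C=5, E={w↦-4}, A=∅, R=[subR :: addL(-2)]>
t=7: <C=((λw. ((λv. v) 6)) -3), E=∅, A=∅, R=[subL(5) :: addL(-2)]>
t=8: <C=-3, E=∅, A=∅, R=[app :: subL(5) :: addL(-2)]>
t=9: <C=(λw. ((λv. v) 6)), E=∅, A=[-3], R=[subL(5) :: addL(-2)]>
t=10: <C=((λv. v) 6), E={w↦-3}, A=∅, R=[subL(5) :: addL(-2)]>
t=11: <C=6, E={w↦-3}, A=∅, R=[app :: subL(5) :: addL(-2)]>
t=12: <C=(λv. v), E={w↦-3}, A=[6], R=[subL(5) :: addL(-2)]>
t=13: <C=v, E={v↦6, w↦-3}, A=∅, R=[subL(5) :: addL(-2)]>
→ final value -3

Answer: -3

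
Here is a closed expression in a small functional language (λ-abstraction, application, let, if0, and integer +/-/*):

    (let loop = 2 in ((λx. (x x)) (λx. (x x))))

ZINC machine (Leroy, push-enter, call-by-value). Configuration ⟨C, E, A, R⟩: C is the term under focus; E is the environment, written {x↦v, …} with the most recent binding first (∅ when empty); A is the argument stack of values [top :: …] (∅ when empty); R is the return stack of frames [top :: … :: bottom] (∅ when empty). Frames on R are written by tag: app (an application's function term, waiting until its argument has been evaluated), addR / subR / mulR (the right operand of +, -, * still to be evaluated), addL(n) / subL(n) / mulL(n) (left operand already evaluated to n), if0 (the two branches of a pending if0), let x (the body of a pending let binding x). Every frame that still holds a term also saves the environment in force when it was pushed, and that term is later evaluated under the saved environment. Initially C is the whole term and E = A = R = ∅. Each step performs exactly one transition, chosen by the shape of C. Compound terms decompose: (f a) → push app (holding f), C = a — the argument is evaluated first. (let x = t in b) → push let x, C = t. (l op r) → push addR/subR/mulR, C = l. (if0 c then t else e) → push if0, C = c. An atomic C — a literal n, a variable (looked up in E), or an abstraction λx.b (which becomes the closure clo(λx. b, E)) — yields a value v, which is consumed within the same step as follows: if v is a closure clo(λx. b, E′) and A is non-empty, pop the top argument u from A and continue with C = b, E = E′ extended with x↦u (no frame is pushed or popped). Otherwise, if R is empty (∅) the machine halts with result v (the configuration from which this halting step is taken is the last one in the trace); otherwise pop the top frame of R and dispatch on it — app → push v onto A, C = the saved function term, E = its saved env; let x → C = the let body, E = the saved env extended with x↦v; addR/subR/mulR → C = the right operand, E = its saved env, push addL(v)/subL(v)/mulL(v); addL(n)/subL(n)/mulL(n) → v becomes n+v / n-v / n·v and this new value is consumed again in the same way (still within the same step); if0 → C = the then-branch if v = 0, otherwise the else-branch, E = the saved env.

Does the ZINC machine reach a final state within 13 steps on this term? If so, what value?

0. ⟨C=(let loop = 2 in ((λx. (x x)) (λx. (x x)))); E=∅; A=∅; R=∅⟩
1. ⟨C=2; E=∅; A=∅; R=[let loop]⟩
2. ⟨C=((λx. (x x)) (λx. (x x))); E={loop↦2}; A=∅; R=∅⟩
3. ⟨C=(λx. (x x)); E={loop↦2}; A=∅; R=[app]⟩
4. ⟨C=(λx. (x x)); E={loop↦2}; A=[clo(λx. (x x), {loop↦2})]; R=∅⟩
5. ⟨C=(x x); E={x↦clo(λx. (x x), {loop↦2}), loop↦2}; A=∅; R=∅⟩
6. ⟨C=x; E={x↦clo(λx. (x x), {loop↦2}), loop↦2}; A=∅; R=[app]⟩
7. ⟨C=x; E={x↦clo(λx. (x x), {loop↦2}), loop↦2}; A=[clo(λx. (x x), {loop↦2})]; R=∅⟩
… configuration repeats with period 3 (steps 5–7 recur indefinitely) …

Answer: DIVERGES (no final state within 13 steps)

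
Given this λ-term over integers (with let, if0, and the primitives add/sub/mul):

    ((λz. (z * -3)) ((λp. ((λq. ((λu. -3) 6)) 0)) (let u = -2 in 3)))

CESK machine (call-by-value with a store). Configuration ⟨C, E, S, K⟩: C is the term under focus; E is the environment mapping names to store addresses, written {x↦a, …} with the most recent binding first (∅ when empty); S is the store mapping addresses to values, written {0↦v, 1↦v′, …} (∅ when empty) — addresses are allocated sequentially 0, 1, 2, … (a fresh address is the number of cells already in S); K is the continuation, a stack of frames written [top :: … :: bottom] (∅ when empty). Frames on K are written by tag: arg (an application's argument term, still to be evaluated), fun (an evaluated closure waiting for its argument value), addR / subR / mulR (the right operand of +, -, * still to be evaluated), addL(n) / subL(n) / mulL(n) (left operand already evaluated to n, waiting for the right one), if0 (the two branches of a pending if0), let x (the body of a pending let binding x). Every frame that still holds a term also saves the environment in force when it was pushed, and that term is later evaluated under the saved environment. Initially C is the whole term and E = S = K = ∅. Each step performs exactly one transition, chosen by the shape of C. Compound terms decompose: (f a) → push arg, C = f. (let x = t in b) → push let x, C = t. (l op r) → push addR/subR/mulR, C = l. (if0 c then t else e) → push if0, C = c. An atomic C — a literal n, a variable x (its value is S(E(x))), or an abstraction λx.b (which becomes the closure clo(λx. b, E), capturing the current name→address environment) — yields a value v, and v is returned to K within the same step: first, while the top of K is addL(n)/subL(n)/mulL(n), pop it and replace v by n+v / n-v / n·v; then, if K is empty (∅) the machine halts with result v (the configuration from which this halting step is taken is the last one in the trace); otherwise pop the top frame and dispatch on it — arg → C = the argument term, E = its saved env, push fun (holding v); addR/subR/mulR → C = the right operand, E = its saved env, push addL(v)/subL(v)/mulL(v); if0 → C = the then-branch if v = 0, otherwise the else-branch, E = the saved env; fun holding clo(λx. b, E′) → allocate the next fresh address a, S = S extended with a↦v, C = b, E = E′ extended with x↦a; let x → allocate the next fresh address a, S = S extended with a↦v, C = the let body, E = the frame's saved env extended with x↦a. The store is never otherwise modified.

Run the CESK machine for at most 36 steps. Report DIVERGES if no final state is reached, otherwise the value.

Answer: 9

Execution trace:
[0] ⟨C=((λz. (z * -3)) ((λp. ((λq. ((λu. -3) 6)) 0)) (let u = -2 in 3))); E=∅; S=∅; K=∅⟩
[1] ⟨C=(λz. (z * -3)); E=∅; S=∅; K=[arg]⟩
[2] ⟨C=((λp. ((λq. ((λu. -3) 6)) 0)) (let u = -2 in 3)); E=∅; S=∅; K=[fun]⟩
[3] ⟨C=(λp. ((λq. ((λu. -3) 6)) 0)); E=∅; S=∅; K=[arg :: fun]⟩
[4] ⟨C=(let u = -2 in 3); E=∅; S=∅; K=[fun :: fun]⟩
[5] ⟨C=-2; E=∅; S=∅; K=[let u :: fun :: fun]⟩
[6] ⟨C=3; E={u↦0}; S={0↦-2}; K=[fun :: fun]⟩
[7] ⟨C=((λq. ((λu. -3) 6)) 0); E={p↦1}; S={0↦-2, 1↦3}; K=[fun]⟩
[8] ⟨C=(λq. ((λu. -3) 6)); E={p↦1}; S={0↦-2, 1↦3}; K=[arg :: fun]⟩
[9] ⟨C=0; E={p↦1}; S={0↦-2, 1↦3}; K=[fun :: fun]⟩
[10] ⟨C=((λu. -3) 6); E={q↦2, p↦1}; S={0↦-2, 1↦3, 2↦0}; K=[fun]⟩
[11] ⟨C=(λu. -3); E={q↦2, p↦1}; S={0↦-2, 1↦3, 2↦0}; K=[arg :: fun]⟩
[12] ⟨C=6; E={q↦2, p↦1}; S={0↦-2, 1↦3, 2↦0}; K=[fun :: fun]⟩
[13] ⟨C=-3; E={u↦3, q↦2, p↦1}; S={0↦-2, 1↦3, 2↦0, 3↦6}; K=[fun]⟩
[14] ⟨C=(z * -3); E={z↦4}; S={0↦-2, 1↦3, 2↦0, 3↦6, 4↦-3}; K=∅⟩
[15] ⟨C=z; E={z↦4}; S={0↦-2, 1↦3, 2↦0, 3↦6, 4↦-3}; K=[mulR]⟩
[16] ⟨C=-3; E={z↦4}; S={0↦-2, 1↦3, 2↦0, 3↦6, 4↦-3}; K=[mulL(-3)]⟩
→ final value 9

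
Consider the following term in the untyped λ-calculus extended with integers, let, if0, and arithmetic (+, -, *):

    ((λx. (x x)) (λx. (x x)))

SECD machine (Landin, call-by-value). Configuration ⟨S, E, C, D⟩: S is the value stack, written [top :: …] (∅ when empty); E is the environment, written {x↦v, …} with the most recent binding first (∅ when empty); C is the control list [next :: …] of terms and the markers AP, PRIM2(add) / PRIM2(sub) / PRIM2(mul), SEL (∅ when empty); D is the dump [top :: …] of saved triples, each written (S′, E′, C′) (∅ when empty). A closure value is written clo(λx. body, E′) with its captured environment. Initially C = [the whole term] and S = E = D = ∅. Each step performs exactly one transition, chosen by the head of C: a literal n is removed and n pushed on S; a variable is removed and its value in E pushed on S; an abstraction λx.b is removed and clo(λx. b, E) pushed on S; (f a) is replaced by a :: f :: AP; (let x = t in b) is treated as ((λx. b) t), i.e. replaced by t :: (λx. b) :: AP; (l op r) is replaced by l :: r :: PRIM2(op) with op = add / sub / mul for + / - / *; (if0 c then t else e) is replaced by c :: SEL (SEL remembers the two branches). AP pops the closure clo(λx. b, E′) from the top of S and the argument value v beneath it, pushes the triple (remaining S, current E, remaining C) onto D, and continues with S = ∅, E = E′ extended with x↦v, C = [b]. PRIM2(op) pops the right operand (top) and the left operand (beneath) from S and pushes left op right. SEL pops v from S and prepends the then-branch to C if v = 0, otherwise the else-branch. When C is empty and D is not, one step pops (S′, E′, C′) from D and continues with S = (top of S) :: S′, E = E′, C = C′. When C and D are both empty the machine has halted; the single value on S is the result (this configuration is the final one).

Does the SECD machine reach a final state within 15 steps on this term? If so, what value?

[0] ⟨S=∅; E=∅; C=[((λx. (x x)) (λx. (x x)))]; D=∅⟩
[1] ⟨S=∅; E=∅; C=[(λx. (x x)) :: (λx. (x x)) :: AP]; D=∅⟩
[2] ⟨S=[clo(λx. (x x), ∅)]; E=∅; C=[(λx. (x x)) :: AP]; D=∅⟩
[3] ⟨S=[clo(λx. (x x), ∅) :: clo(λx. (x x), ∅)]; E=∅; C=[AP]; D=∅⟩
[4] ⟨S=∅; E={x↦clo(λx. (x x), ∅)}; C=[(x x)]; D=[(∅, ∅, ∅)]⟩
[5] ⟨S=∅; E={x↦clo(λx. (x x), ∅)}; C=[x :: x :: AP]; D=[(∅, ∅, ∅)]⟩
[6] ⟨S=[clo(λx. (x x), ∅)]; E={x↦clo(λx. (x x), ∅)}; C=[x :: AP]; D=[(∅, ∅, ∅)]⟩
[7] ⟨S=[clo(λx. (x x), ∅) :: clo(λx. (x x), ∅)]; E={x↦clo(λx. (x x), ∅)}; C=[AP]; D=[(∅, ∅, ∅)]⟩
[8] ⟨S=∅; E={x↦clo(λx. (x x), ∅)}; C=[(x x)]; D=[(∅, {x↦clo(λx. (x x), ∅)}, ∅) :: (∅, ∅, ∅)]⟩
[9] ⟨S=∅; E={x↦clo(λx. (x x), ∅)}; C=[x :: x :: AP]; D=[(∅, {x↦clo(λx. (x x), ∅)}, ∅) :: (∅, ∅, ∅)]⟩
[10] ⟨S=[clo(λx. (x x), ∅)]; E={x↦clo(λx. (x x), ∅)}; C=[x :: AP]; D=[(∅, {x↦clo(λx. (x x), ∅)}, ∅) :: (∅, ∅, ∅)]⟩
[11] ⟨S=[clo(λx. (x x), ∅) :: clo(λx. (x x), ∅)]; E={x↦clo(λx. (x x), ∅)}; C=[AP]; D=[(∅, {x↦clo(λx. (x x), ∅)}, ∅) :: (∅, ∅, ∅)]⟩
[12] ⟨S=∅; E={x↦clo(λx. (x x), ∅)}; C=[(x x)]; D=[(∅, {x↦clo(λx. (x x), ∅)}, ∅) :: (∅, {x↦clo(λx. (x x), ∅)}, ∅) :: (∅, ∅, ∅)]⟩
[13] ⟨S=∅; E={x↦clo(λx. (x x), ∅)}; C=[x :: x :: AP]; D=[(∅, {x↦clo(λx. (x x), ∅)}, ∅) :: (∅, {x↦clo(λx. (x x), ∅)}, ∅) :: (∅, ∅, ∅)]⟩
[14] ⟨S=[clo(λx. (x x), ∅)]; E={x↦clo(λx. (x x), ∅)}; C=[x :: AP]; D=[(∅, {x↦clo(λx. (x x), ∅)}, ∅) :: (∅, {x↦clo(λx. (x x), ∅)}, ∅) :: (∅, ∅, ∅)]⟩
[15] ⟨S=[clo(λx. (x x), ∅) :: clo(λx. (x x), ∅)]; E={x↦clo(λx. (x x), ∅)}; C=[AP]; D=[(∅, {x↦clo(λx. (x x), ∅)}, ∅) :: (∅, {x↦clo(λx. (x x), ∅)}, ∅) :: (∅, ∅, ∅)]⟩
→ 15 transitions taken and the configuration is still not final: no result within 15 steps

Answer: DIVERGES (no final state within 15 steps)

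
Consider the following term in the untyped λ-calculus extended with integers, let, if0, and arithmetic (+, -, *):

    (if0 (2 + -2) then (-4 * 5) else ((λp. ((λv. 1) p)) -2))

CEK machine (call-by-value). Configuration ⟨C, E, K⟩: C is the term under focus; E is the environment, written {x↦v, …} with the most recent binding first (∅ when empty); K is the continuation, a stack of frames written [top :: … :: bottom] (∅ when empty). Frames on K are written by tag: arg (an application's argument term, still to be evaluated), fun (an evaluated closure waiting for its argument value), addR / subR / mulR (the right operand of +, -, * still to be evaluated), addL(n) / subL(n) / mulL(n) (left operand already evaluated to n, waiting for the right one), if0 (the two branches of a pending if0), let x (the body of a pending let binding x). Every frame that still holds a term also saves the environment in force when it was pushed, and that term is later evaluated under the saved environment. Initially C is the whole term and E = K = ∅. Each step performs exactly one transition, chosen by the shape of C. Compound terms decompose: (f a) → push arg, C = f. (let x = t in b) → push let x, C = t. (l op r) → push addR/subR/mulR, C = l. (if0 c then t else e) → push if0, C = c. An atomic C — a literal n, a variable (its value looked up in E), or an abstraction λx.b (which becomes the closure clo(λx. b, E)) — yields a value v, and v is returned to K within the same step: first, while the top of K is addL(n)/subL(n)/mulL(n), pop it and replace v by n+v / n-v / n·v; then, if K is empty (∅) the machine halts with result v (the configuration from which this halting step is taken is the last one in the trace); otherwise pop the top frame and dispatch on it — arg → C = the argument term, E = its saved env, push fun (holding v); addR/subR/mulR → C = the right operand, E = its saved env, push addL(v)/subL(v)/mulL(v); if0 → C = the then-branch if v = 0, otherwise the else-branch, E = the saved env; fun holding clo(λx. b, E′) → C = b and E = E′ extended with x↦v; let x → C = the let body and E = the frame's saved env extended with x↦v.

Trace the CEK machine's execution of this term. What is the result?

t=0: <C=(if0 (2 + -2) then (-4 * 5) else ((λp. ((λv. 1) p)) -2)), E=∅, K=∅>
t=1: <C=(2 + -2), E=∅, K=[if0]>
t=2: <C=2, E=∅, K=[addR :: if0]>
t=3: <C=-2, E=∅, K=[addL(2) :: if0]>
t=4: <C=(-4 * 5), E=∅, K=∅>
t=5: <C=-4, E=∅, K=[mulR]>
t=6: <C=5, E=∅, K=[mulL(-4)]>
→ final value -20

Answer: -20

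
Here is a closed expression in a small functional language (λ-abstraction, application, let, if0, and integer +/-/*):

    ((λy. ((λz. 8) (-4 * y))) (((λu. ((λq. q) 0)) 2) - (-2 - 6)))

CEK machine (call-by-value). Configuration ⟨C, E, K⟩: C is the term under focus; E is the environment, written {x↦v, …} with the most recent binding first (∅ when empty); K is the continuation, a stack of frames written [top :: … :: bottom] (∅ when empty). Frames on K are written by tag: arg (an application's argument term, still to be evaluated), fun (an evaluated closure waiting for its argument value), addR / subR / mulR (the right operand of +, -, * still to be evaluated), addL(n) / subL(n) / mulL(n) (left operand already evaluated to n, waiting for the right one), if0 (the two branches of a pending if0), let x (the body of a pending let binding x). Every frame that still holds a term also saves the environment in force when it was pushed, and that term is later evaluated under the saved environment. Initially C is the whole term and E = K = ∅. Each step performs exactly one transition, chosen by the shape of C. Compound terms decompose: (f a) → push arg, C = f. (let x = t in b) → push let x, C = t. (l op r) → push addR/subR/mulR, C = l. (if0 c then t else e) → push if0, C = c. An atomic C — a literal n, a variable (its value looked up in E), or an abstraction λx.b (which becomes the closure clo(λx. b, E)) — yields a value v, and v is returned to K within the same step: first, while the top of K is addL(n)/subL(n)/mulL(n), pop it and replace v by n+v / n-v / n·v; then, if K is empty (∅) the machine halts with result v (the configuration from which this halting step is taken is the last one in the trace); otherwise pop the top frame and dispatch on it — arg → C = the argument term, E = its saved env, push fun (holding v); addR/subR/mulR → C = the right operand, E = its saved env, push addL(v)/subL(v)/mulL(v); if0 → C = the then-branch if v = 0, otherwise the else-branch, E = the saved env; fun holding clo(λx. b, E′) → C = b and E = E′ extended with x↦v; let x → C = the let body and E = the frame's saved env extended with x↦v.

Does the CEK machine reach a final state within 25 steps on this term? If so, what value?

[0] <C=((λy. ((λz. 8) (-4 * y))) (((λu. ((λq. q) 0)) 2) - (-2 - 6))), E=∅, K=∅>
[1] <C=(λy. ((λz. 8) (-4 * y))), E=∅, K=[arg]>
[2] <C=(((λu. ((λq. q) 0)) 2) - (-2 - 6)), E=∅, K=[fun]>
[3] <C=((λu. ((λq. q) 0)) 2), E=∅, K=[subR :: fun]>
[4] <C=(λu. ((λq. q) 0)), E=∅, K=[arg :: subR :: fun]>
[5] <C=2, E=∅, K=[fun :: subR :: fun]>
[6] <C=((λq. q) 0), E={u↦2}, K=[subR :: fun]>
[7] <C=(λq. q), E={u↦2}, K=[arg :: subR :: fun]>
[8] <C=0, E={u↦2}, K=[fun :: subR :: fun]>
[9] <C=q, E={q↦0, u↦2}, K=[subR :: fun]>
[10] <C=(-2 - 6), E=∅, K=[subL(0) :: fun]>
[11] <C=-2, E=∅, K=[subR :: subL(0) :: fun]>
[12] <C=6, E=∅, K=[subL(-2) :: subL(0) :: fun]>
[13] <C=((λz. 8) (-4 * y)), E={y↦8}, K=∅>
[14] <C=(λz. 8), E={y↦8}, K=[arg]>
[15] <C=(-4 * y), E={y↦8}, K=[fun]>
[16] <C=-4, E={y↦8}, K=[mulR :: fun]>
[17] <C=y, E={y↦8}, K=[mulL(-4) :: fun]>
[18] <C=8, E={z↦-32, y↦8}, K=∅>
→ final value 8

Answer: 8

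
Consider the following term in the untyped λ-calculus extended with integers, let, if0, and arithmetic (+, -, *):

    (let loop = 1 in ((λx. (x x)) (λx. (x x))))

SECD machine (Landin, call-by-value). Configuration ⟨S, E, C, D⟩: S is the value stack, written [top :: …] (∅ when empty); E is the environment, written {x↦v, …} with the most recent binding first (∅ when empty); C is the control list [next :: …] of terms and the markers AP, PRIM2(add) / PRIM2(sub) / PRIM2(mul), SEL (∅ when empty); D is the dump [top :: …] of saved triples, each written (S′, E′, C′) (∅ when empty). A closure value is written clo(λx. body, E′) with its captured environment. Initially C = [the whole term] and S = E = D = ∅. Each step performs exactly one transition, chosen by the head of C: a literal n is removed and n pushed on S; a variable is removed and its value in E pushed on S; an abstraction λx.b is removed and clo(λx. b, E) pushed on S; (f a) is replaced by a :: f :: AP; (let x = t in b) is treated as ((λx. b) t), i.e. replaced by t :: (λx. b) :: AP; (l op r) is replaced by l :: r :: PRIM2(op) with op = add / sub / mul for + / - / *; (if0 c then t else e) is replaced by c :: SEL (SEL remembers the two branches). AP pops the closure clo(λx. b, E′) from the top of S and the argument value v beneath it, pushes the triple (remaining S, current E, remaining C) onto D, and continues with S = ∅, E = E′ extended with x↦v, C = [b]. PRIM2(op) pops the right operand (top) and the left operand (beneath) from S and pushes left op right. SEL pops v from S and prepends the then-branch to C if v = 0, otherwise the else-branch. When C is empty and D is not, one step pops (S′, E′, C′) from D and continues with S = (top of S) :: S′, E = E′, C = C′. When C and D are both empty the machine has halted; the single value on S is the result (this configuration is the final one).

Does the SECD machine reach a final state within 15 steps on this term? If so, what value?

Answer: DIVERGES (no final state within 15 steps)

Machine steps:
step 0: <S=∅, E=∅, C=[(let loop = 1 in ((λx. (x x)) (λx. (x x))))], D=∅>
step 1: <S=∅, E=∅, C=[1 :: (λloop. ((λx. (x x)) (λx. (x x)))) :: AP], D=∅>
step 2: <S=[1], E=∅, C=[(λloop. ((λx. (x x)) (λx. (x x)))) :: AP], D=∅>
step 3: <S=[clo(λloop. ((λx. (x x)) (λx. (x x))), ∅) :: 1], E=∅, C=[AP], D=∅>
step 4: <S=∅, E={loop↦1}, C=[((λx. (x x)) (λx. (x x)))], D=[(∅, ∅, ∅)]>
step 5: <S=∅, E={loop↦1}, C=[(λx. (x x)) :: (λx. (x x)) :: AP], D=[(∅, ∅, ∅)]>
step 6: <S=[clo(λx. (x x), {loop↦1})], E={loop↦1}, C=[(λx. (x x)) :: AP], D=[(∅, ∅, ∅)]>
step 7: <S=[clo(λx. (x x), {loop↦1}) :: clo(λx. (x x), {loop↦1})], E={loop↦1}, C=[AP], D=[(∅, ∅, ∅)]>
step 8: <S=∅, E={x↦clo(λx. (x x), {loop↦1}), loop↦1}, C=[(x x)], D=[(∅, {loop↦1}, ∅) :: (∅, ∅, ∅)]>
step 9: <S=∅, E={x↦clo(λx. (x x), {loop↦1}), loop↦1}, C=[x :: x :: AP], D=[(∅, {loop↦1}, ∅) :: (∅, ∅, ∅)]>
step 10: <S=[clo(λx. (x x), {loop↦1})], E={x↦clo(λx. (x x), {loop↦1}), loop↦1}, C=[x :: AP], D=[(∅, {loop↦1}, ∅) :: (∅, ∅, ∅)]>
step 11: <S=[clo(λx. (x x), {loop↦1}) :: clo(λx. (x x), {loop↦1})], E={x↦clo(λx. (x x), {loop↦1}), loop↦1}, C=[AP], D=[(∅, {loop↦1}, ∅) :: (∅, ∅, ∅)]>
step 12: <S=∅, E={x↦clo(λx. (x x), {loop↦1}), loop↦1}, C=[(x x)], D=[(∅, {x↦clo(λx. (x x), {loop↦1}), loop↦1}, ∅) :: (∅, {loop↦1}, ∅) :: (∅, ∅, ∅)]>
step 13: <S=∅, E={x↦clo(λx. (x x), {loop↦1}), loop↦1}, C=[x :: x :: AP], D=[(∅, {x↦clo(λx. (x x), {loop↦1}), loop↦1}, ∅) :: (∅, {loop↦1}, ∅) :: (∅, ∅, ∅)]>
step 14: <S=[clo(λx. (x x), {loop↦1})], E={x↦clo(λx. (x x), {loop↦1}), loop↦1}, C=[x :: AP], D=[(∅, {x↦clo(λx. (x x), {loop↦1}), loop↦1}, ∅) :: (∅, {loop↦1}, ∅) :: (∅, ∅, ∅)]>
step 15: <S=[clo(λx. (x x), {loop↦1}) :: clo(λx. (x x), {loop↦1})], E={x↦clo(λx. (x x), {loop↦1}), loop↦1}, C=[AP], D=[(∅, {x↦clo(λx. (x x), {loop↦1}), loop↦1}, ∅) :: (∅, {loop↦1}, ∅) :: (∅, ∅, ∅)]>
→ 15 transitions taken and the configuration is still not final: no result within 15 steps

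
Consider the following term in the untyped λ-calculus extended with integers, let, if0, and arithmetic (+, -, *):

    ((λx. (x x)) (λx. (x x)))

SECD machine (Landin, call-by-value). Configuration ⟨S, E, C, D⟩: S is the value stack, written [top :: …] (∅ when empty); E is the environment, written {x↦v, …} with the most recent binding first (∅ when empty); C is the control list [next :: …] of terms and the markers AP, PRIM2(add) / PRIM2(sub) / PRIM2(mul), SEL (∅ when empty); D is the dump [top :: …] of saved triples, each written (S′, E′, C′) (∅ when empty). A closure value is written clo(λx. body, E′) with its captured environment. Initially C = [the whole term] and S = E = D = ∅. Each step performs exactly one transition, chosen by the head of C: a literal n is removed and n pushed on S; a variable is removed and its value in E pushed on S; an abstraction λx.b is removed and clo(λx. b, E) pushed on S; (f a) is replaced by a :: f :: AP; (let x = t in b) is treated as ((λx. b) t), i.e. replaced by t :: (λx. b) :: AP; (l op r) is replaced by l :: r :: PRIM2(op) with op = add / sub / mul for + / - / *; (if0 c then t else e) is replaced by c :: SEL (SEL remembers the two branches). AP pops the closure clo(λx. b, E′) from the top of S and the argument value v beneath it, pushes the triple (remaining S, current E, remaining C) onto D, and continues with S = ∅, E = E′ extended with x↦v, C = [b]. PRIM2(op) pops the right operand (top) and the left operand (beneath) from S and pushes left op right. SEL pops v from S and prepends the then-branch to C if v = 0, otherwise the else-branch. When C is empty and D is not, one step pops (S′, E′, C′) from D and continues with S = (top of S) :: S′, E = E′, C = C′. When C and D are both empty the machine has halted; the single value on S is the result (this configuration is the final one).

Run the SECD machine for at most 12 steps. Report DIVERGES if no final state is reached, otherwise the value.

Answer: DIVERGES (no final state within 12 steps)

Machine steps:
step 0: [S=∅ | E=∅ | C=[((λx. (x x)) (λx. (x x)))] | D=∅]
step 1: [S=∅ | E=∅ | C=[(λx. (x x)) :: (λx. (x x)) :: AP] | D=∅]
step 2: [S=[clo(λx. (x x), ∅)] | E=∅ | C=[(λx. (x x)) :: AP] | D=∅]
step 3: [S=[clo(λx. (x x), ∅) :: clo(λx. (x x), ∅)] | E=∅ | C=[AP] | D=∅]
step 4: [S=∅ | E={x↦clo(λx. (x x), ∅)} | C=[(x x)] | D=[(∅, ∅, ∅)]]
step 5: [S=∅ | E={x↦clo(λx. (x x), ∅)} | C=[x :: x :: AP] | D=[(∅, ∅, ∅)]]
step 6: [S=[clo(λx. (x x), ∅)] | E={x↦clo(λx. (x x), ∅)} | C=[x :: AP] | D=[(∅, ∅, ∅)]]
step 7: [S=[clo(λx. (x x), ∅) :: clo(λx. (x x), ∅)] | E={x↦clo(λx. (x x), ∅)} | C=[AP] | D=[(∅, ∅, ∅)]]
step 8: [S=∅ | E={x↦clo(λx. (x x), ∅)} | C=[(x x)] | D=[(∅, {x↦clo(λx. (x x), ∅)}, ∅) :: (∅, ∅, ∅)]]
step 9: [S=∅ | E={x↦clo(λx. (x x), ∅)} | C=[x :: x :: AP] | D=[(∅, {x↦clo(λx. (x x), ∅)}, ∅) :: (∅, ∅, ∅)]]
step 10: [S=[clo(λx. (x x), ∅)] | E={x↦clo(λx. (x x), ∅)} | C=[x :: AP] | D=[(∅, {x↦clo(λx. (x x), ∅)}, ∅) :: (∅, ∅, ∅)]]
step 11: [S=[clo(λx. (x x), ∅) :: clo(λx. (x x), ∅)] | E={x↦clo(λx. (x x), ∅)} | C=[AP] | D=[(∅, {x↦clo(λx. (x x), ∅)}, ∅) :: (∅, ∅, ∅)]]
step 12: [S=∅ | E={x↦clo(λx. (x x), ∅)} | C=[(x x)] | D=[(∅, {x↦clo(λx. (x x), ∅)}, ∅) :: (∅, {x↦clo(λx. (x x), ∅)}, ∅) :: (∅, ∅, ∅)]]
→ 12 transitions taken and the configuration is still not final: no result within 12 steps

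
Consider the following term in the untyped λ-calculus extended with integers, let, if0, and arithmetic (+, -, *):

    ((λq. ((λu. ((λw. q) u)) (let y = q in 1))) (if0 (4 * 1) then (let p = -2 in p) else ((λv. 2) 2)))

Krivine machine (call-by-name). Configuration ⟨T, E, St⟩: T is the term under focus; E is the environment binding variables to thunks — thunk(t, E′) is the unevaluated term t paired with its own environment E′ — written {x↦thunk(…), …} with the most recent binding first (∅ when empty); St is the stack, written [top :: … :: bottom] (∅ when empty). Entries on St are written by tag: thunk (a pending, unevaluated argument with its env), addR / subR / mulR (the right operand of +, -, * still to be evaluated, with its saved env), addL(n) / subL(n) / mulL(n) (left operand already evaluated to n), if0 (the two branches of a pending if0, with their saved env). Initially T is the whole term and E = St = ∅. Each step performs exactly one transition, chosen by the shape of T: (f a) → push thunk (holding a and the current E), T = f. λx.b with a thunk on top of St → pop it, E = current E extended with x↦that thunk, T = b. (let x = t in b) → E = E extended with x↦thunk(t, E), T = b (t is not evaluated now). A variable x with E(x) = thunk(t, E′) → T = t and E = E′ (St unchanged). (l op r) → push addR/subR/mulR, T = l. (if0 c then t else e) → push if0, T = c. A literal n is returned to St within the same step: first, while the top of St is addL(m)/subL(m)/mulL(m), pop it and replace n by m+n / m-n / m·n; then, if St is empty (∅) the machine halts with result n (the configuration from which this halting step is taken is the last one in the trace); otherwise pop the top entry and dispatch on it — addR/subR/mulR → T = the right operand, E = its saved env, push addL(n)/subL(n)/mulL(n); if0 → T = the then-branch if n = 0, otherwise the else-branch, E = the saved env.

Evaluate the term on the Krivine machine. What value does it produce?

step 0: [T=((λq. ((λu. ((λw. q) u)) (let y = q in 1))) (if0 (4 * 1) then (let p = -2 in p) else ((λv. 2) 2))) | E=∅ | St=∅]
step 1: [T=(λq. ((λu. ((λw. q) u)) (let y = q in 1))) | E=∅ | St=[thunk]]
step 2: [T=((λu. ((λw. q) u)) (let y = q in 1)) | E={q↦thunk((if0 (4 * 1) then (let p = -2 in p) else ((λv. 2) 2)), ∅)} | St=∅]
step 3: [T=(λu. ((λw. q) u)) | E={q↦thunk((if0 (4 * 1) then (let p = -2 in p) else ((λv. 2) 2)), ∅)} | St=[thunk]]
step 4: [T=((λw. q) u) | E={u↦thunk((let y = q in 1), {q↦thunk((if0 (4 * 1) then (let p = -2 in p) else ((λv. 2) 2)), ∅)}), q↦thunk((if0 (4 * 1) then (let p = -2 in p) else ((λv. 2) 2)), ∅)} | St=∅]
step 5: [T=(λw. q) | E={u↦thunk((let y = q in 1), {q↦thunk((if0 (4 * 1) then (let p = -2 in p) else ((λv. 2) 2)), ∅)}), q↦thunk((if0 (4 * 1) then (let p = -2 in p) else ((λv. 2) 2)), ∅)} | St=[thunk]]
step 6: [T=q | E={w↦thunk(u, {u↦thunk((let y = q in 1), {q↦thunk((if0 (4 * 1) then (let p = -2 in p) else ((λv. 2) 2)), ∅)}), q↦thunk((if0 (4 * 1) then (let p = -2 in p) else ((λv. 2) 2)), ∅)}), u↦thunk((let y = q in 1), {q↦thunk((if0 (4 * 1) then (let p = -2 in p) else ((λv. 2) 2)), ∅)}), q↦thunk((if0 (4 * 1) then (let p = -2 in p) else ((λv. 2) 2)), ∅)} | St=∅]
step 7: [T=(if0 (4 * 1) then (let p = -2 in p) else ((λv. 2) 2)) | E=∅ | St=∅]
step 8: [T=(4 * 1) | E=∅ | St=[if0]]
step 9: [T=4 | E=∅ | St=[mulR :: if0]]
step 10: [T=1 | E=∅ | St=[mulL(4) :: if0]]
step 11: [T=((λv. 2) 2) | E=∅ | St=∅]
step 12: [T=(λv. 2) | E=∅ | St=[thunk]]
step 13: [T=2 | E={v↦thunk(2, ∅)} | St=∅]
→ final value 2

Answer: 2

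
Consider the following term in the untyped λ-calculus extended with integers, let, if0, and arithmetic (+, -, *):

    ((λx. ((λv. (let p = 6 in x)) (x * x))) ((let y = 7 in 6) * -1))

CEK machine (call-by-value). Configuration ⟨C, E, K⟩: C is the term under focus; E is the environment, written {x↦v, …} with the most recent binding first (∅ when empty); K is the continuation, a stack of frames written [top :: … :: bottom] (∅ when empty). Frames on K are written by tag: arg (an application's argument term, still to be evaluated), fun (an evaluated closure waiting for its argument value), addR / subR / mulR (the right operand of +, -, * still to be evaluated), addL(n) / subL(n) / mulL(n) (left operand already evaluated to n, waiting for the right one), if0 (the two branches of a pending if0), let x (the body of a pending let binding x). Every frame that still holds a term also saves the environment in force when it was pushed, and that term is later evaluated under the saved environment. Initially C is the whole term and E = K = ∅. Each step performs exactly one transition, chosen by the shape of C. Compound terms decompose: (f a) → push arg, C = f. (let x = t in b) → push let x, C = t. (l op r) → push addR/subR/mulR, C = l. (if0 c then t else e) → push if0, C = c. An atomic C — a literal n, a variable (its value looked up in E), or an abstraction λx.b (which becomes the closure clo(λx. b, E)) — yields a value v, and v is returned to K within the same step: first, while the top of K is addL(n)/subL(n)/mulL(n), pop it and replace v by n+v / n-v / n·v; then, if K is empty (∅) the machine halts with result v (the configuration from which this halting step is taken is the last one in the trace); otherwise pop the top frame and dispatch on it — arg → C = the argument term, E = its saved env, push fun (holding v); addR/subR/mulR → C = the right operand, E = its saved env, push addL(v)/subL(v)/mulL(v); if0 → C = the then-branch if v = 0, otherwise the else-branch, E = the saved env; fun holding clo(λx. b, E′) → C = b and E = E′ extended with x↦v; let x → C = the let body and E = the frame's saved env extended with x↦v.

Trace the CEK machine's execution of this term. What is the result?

[0] <C=((λx. ((λv. (let p = 6 in x)) (x * x))) ((let y = 7 in 6) * -1)), E=∅, K=∅>
[1] <C=(λx. ((λv. (let p = 6 in x)) (x * x))), E=∅, K=[arg]>
[2] <C=((let y = 7 in 6) * -1), E=∅, K=[fun]>
[3] <C=(let y = 7 in 6), E=∅, K=[mulR :: fun]>
[4] <C=7, E=∅, K=[let y :: mulR :: fun]>
[5] <C=6, E={y↦7}, K=[mulR :: fun]>
[6] <C=-1, E=∅, K=[mulL(6) :: fun]>
[7] <C=((λv. (let p = 6 in x)) (x * x)), E={x↦-6}, K=∅>
[8] <C=(λv. (let p = 6 in x)), E={x↦-6}, K=[arg]>
[9] <C=(x * x), E={x↦-6}, K=[fun]>
[10] <C=x, E={x↦-6}, K=[mulR :: fun]>
[11] <C=x, E={x↦-6}, K=[mulL(-6) :: fun]>
[12] <C=(let p = 6 in x), E={v↦36, x↦-6}, K=∅>
[13] <C=6, E={v↦36, x↦-6}, K=[let p]>
[14] <C=x, E={p↦6, v↦36, x↦-6}, K=∅>
→ final value -6

Answer: -6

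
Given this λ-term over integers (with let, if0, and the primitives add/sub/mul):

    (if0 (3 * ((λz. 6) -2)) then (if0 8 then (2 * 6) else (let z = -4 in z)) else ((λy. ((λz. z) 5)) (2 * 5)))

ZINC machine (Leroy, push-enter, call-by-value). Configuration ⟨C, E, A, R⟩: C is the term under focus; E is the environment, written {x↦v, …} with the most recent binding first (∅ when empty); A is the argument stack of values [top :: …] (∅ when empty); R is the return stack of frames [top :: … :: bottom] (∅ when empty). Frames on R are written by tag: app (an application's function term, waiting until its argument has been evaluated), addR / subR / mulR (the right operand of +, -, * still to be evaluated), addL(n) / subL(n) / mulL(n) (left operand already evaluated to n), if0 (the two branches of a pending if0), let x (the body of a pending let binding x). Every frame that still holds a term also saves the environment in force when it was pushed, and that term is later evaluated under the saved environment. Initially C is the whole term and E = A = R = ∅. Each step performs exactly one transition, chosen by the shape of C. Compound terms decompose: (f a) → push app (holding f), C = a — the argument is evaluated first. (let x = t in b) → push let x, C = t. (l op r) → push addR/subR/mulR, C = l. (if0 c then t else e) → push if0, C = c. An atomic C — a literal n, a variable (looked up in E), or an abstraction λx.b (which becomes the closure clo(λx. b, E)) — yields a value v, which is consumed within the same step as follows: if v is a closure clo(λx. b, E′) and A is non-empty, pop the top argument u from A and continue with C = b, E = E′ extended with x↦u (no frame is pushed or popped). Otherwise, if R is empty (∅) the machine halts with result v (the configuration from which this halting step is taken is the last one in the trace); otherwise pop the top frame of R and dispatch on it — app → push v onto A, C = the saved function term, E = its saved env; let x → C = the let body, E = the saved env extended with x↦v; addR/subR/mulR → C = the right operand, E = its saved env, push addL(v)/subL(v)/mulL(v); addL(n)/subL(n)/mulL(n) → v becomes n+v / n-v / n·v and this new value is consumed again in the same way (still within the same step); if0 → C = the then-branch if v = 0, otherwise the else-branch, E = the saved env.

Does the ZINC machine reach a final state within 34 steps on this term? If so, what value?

t=0: [C=(if0 (3 * ((λz. 6) -2)) then (if0 8 then (2 * 6) else (let z = -4 in z)) else ((λy. ((λz. z) 5)) (2 * 5))) | E=∅ | A=∅ | R=∅]
t=1: [C=(3 * ((λz. 6) -2)) | E=∅ | A=∅ | R=[if0]]
t=2: [C=3 | E=∅ | A=∅ | R=[mulR :: if0]]
t=3: [C=((λz. 6) -2) | E=∅ | A=∅ | R=[mulL(3) :: if0]]
t=4: [C=-2 | E=∅ | A=∅ | R=[app :: mulL(3) :: if0]]
t=5: [C=(λz. 6) | E=∅ | A=[-2] | R=[mulL(3) :: if0]]
t=6: [C=6 | E={z↦-2} | A=∅ | R=[mulL(3) :: if0]]
t=7: [C=((λy. ((λz. z) 5)) (2 * 5)) | E=∅ | A=∅ | R=∅]
t=8: [C=(2 * 5) | E=∅ | A=∅ | R=[app]]
t=9: [C=2 | E=∅ | A=∅ | R=[mulR :: app]]
t=10: [C=5 | E=∅ | A=∅ | R=[mulL(2) :: app]]
t=11: [C=(λy. ((λz. z) 5)) | E=∅ | A=[10] | R=∅]
t=12: [C=((λz. z) 5) | E={y↦10} | A=∅ | R=∅]
t=13: [C=5 | E={y↦10} | A=∅ | R=[app]]
t=14: [C=(λz. z) | E={y↦10} | A=[5] | R=∅]
t=15: [C=z | E={z↦5, y↦10} | A=∅ | R=∅]
→ final value 5

Answer: 5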